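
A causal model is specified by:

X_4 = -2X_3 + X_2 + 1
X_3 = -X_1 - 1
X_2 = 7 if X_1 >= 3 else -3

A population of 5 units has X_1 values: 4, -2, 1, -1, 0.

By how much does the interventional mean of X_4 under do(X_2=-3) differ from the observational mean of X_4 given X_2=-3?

1.8

Under do(X_2=-3), X_2's equation is replaced by X_2=-3 for every unit. Per-unit X_4: 8, -4, 2, -2, 0. Mean = 0.8.
Observing X_2=-3 restricts to units where X_2's equation naturally yields -3: X_1 ∈ {-2, 1, -1, 0}. In that subpopulation X_4 = -4, 2, -2, 0, mean -1.
Difference = 0.8 − (-1) = 1.8.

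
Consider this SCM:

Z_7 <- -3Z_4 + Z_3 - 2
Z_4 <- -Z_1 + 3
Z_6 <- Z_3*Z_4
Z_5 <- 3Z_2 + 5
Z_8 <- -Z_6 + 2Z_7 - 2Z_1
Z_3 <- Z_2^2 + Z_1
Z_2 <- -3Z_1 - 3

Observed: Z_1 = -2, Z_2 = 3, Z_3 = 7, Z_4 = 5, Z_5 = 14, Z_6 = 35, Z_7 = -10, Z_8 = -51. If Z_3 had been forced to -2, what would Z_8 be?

The intervention breaks the incoming arrows to Z_3: Z_3 <- Z_2^2 + Z_1 no longer applies, and Z_3 = -2.
Z_4 = -Z_1 + 3  [with Z_1=-2]  = 5
Z_6 = Z_3*Z_4  [with Z_3=-2, Z_4=5]  = -10
Z_7 = -3Z_4 + Z_3 - 2  [with Z_4=5, Z_3=-2]  = -19
Z_8 = -Z_6 + 2Z_7 - 2Z_1  [with Z_6=-10, Z_7=-19, Z_1=-2]  = -24

-24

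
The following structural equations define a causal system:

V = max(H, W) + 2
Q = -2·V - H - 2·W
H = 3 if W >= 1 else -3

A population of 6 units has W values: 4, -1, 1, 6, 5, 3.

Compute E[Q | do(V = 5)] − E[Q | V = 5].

-1

Every unit gets V=5 under the intervention. Q values become -21, -5, -15, -25, -23, -19; E[Q|do(V=5)] = -18.
E[Q|V=5] averages over only the 2 units with V=5 (W = 1, 3): Q = -15, -19, mean -17.
Difference = -18 − (-17) = -1.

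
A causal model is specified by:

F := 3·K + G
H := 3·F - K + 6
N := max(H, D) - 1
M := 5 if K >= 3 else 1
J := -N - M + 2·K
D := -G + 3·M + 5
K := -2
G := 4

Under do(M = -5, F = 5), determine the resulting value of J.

-21

The joint intervention fixes M = -5, F = 5, removing each variable's own equation.
D = -G + 3·M + 5  [with G=4, M=-5]  = -14
H = 3·F - K + 6  [with F=5, K=-2]  = 23
N = max(H, D) - 1  [with H=23, D=-14]  = 22
J = -N - M + 2·K  [with N=22, M=-5, K=-2]  = -21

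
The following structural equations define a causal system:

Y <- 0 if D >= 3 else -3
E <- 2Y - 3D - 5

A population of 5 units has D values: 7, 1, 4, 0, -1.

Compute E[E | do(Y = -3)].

-17.6

Every unit gets Y=-3 under the intervention. E values become -32, -14, -23, -11, -8; E[E|do(Y=-3)] = -17.6.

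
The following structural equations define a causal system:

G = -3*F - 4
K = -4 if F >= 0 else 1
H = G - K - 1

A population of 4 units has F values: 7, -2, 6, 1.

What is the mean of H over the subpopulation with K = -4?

Conditioning on K=-4 selects the 3 unit(s) with F ∈ {7, 6, 1}. Their H values: -22, -19, -4. Mean = -15.

-15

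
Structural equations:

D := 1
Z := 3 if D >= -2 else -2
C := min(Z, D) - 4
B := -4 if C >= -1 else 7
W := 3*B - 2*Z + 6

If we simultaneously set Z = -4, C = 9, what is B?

Setting Z = -4, C = 9 by intervention discards those variables' equations.
B = -4 if C >= -1 else 7  [with C=9]  = -4

-4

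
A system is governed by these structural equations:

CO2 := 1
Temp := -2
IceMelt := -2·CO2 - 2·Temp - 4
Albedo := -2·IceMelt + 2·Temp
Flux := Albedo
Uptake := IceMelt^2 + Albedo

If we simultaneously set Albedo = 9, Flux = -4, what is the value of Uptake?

The joint intervention fixes Albedo = 9, Flux = -4, removing each variable's own equation.
IceMelt = -2·CO2 - 2·Temp - 4  [with CO2=1, Temp=-2]  = -2
Uptake = IceMelt^2 + Albedo  [with IceMelt=-2, Albedo=9]  = 13

13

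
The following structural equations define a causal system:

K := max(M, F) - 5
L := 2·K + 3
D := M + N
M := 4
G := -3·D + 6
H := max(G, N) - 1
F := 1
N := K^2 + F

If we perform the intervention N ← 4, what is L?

Under do(N=4), the mechanism N := K^2 + F is discarded; N is fixed at 4.
Since L is not a descendant of the intervened variable, it is unaffected.
K = max(M, F) - 5  [with M=4, F=1]  = -1
L = 2·K + 3  [with K=-1]  = 1

1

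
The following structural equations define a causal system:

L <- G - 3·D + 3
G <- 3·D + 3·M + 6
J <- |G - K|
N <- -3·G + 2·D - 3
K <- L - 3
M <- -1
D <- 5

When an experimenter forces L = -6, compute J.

27

The intervention breaks the incoming arrows to L: L <- G - 3·D + 3 no longer applies, and L = -6.
G = 3·D + 3·M + 6  [with D=5, M=-1]  = 18
K = L - 3  [with L=-6]  = -9
J = |G - K|  [with G=18, K=-9]  = 27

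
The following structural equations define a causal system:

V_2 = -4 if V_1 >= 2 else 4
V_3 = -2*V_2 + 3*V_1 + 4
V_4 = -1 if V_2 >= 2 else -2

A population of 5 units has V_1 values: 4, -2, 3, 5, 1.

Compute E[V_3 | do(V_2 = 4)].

do(V_2=4) breaks V_2's dependence on V_1. With V_2=4 fixed, V_3 across the units is 8, -10, 5, 11, -1, mean 2.6.

2.6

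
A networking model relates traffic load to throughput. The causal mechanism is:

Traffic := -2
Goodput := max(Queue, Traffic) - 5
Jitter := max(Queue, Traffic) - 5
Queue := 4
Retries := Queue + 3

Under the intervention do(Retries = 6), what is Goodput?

do(Retries=6) replaces the equation Retries := Queue + 3 with the constant Retries = 6.
Goodput is not downstream of the intervention, so its value is determined by the original equations.
Goodput = max(Queue, Traffic) - 5  [with Queue=4, Traffic=-2]  = -1

-1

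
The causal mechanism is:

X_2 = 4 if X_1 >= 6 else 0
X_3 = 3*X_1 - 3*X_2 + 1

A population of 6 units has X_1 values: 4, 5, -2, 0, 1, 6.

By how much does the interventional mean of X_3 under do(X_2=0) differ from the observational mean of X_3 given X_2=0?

2.2

Under do(X_2=0), X_2's equation is replaced by X_2=0 for every unit. Per-unit X_3: 13, 16, -5, 1, 4, 19. Mean = 8.
Observing X_2=0 restricts to units where X_2's equation naturally yields 0: X_1 ∈ {4, 5, -2, 0, 1}. In that subpopulation X_3 = 13, 16, -5, 1, 4, mean 5.8.
Difference = 8 − 5.8 = 2.2.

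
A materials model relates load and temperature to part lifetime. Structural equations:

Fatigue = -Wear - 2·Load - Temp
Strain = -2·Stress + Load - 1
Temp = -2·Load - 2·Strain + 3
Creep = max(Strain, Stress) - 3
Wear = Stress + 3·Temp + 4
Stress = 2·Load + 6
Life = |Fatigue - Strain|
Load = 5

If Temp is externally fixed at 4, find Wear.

32

Under do(Temp=4), the mechanism Temp = -2·Load - 2·Strain + 3 is discarded; Temp is fixed at 4.
Stress = 2·Load + 6  [with Load=5]  = 16
Wear = Stress + 3·Temp + 4  [with Stress=16, Temp=4]  = 32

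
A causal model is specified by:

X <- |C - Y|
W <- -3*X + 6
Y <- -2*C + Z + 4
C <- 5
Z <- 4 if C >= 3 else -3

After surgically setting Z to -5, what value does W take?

-42

do(Z=-5) replaces the equation Z <- 4 if C >= 3 else -3 with the constant Z = -5.
Y = -2*C + Z + 4  [with C=5, Z=-5]  = -11
X = |C - Y|  [with C=5, Y=-11]  = 16
W = -3*X + 6  [with X=16]  = -42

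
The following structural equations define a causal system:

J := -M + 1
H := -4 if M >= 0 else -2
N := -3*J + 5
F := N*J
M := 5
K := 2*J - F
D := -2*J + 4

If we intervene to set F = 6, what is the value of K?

-14

Under do(F=6), the mechanism F := N*J is discarded; F is fixed at 6.
J = -M + 1  [with M=5]  = -4
K = 2*J - F  [with J=-4, F=6]  = -14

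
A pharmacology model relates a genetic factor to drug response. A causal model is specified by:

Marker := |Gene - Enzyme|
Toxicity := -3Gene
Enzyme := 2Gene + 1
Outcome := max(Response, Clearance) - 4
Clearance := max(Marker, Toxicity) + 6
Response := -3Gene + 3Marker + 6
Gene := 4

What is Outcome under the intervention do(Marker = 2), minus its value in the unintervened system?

-3

The intervention breaks the incoming arrows to Marker: Marker := |Gene - Enzyme| no longer applies, and Marker = 2.
Response = -3Gene + 3Marker + 6  [with Gene=4, Marker=2]  = 0
Toxicity = -3Gene  [with Gene=4]  = -12
Clearance = max(Marker, Toxicity) + 6  [with Marker=2, Toxicity=-12]  = 8
Outcome = max(Response, Clearance) - 4  [with Response=0, Clearance=8]  = 4
Without intervention: Enzyme = 2Gene + 1  [with Gene=4]  = 9; Marker = |Gene - Enzyme|  [with Gene=4, Enzyme=9]  = 5; Response = -3Gene + 3Marker + 6  [with Gene=4, Marker=5]  = 9; Toxicity = -3Gene  [with Gene=4]  = -12; Clearance = max(Marker, Toxicity) + 6  [with Marker=5, Toxicity=-12]  = 11; Outcome = max(Response, Clearance) - 4  [with Response=9, Clearance=11]  = 7.
Change = 4 − 7 = -3.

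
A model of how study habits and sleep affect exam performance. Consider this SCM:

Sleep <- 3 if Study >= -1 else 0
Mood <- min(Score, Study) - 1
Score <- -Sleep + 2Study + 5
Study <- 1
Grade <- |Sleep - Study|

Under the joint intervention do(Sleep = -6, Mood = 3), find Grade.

7

Setting Sleep = -6, Mood = 3 by intervention discards those variables' equations.
Grade = |Sleep - Study|  [with Sleep=-6, Study=1]  = 7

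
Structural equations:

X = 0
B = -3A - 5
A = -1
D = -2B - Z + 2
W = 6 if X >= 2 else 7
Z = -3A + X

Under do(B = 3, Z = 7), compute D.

-11

The joint intervention fixes B = 3, Z = 7, removing each variable's own equation.
D = -2B - Z + 2  [with B=3, Z=7]  = -11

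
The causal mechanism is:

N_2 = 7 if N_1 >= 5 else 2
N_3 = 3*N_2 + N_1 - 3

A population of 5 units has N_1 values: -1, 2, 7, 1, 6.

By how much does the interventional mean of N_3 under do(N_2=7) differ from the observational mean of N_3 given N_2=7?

Every unit gets N_2=7 under the intervention. N_3 values become 17, 20, 25, 19, 24; E[N_3|do(N_2=7)] = 21.
Observing N_2=7 restricts to units where N_2's equation naturally yields 7: N_1 ∈ {7, 6}. In that subpopulation N_3 = 25, 24, mean 24.5.
Difference = 21 − 24.5 = -3.5.

-3.5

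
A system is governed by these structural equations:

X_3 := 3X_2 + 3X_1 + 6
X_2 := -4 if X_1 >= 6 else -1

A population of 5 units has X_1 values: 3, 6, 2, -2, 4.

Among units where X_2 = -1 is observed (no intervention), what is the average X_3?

8.25

E[X_3|X_2=-1] averages over only the 4 units with X_2=-1 (X_1 = 3, 2, -2, 4): X_3 = 12, 9, -3, 15, mean 8.25.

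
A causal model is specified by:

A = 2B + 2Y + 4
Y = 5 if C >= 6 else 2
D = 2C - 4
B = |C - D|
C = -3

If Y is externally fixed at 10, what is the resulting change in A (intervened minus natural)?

Intervening sets Y = 10 and removes its equation (Y = 5 if C >= 6 else 2).
D = 2C - 4  [with C=-3]  = -10
B = |C - D|  [with C=-3, D=-10]  = 7
A = 2B + 2Y + 4  [with B=7, Y=10]  = 38
Without intervention: D = 2C - 4  [with C=-3]  = -10; B = |C - D|  [with C=-3, D=-10]  = 7; Y = 5 if C >= 6 else 2  [with C=-3]  = 2; A = 2B + 2Y + 4  [with B=7, Y=2]  = 22.
Change = 38 − 22 = 16.

16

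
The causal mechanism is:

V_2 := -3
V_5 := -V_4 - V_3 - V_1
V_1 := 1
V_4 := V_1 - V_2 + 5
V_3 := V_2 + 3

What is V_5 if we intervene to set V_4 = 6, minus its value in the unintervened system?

Intervening sets V_4 = 6 and removes its equation (V_4 := V_1 - V_2 + 5).
V_3 = V_2 + 3  [with V_2=-3]  = 0
V_5 = -V_4 - V_3 - V_1  [with V_4=6, V_3=0, V_1=1]  = -7
Without intervention: V_3 = V_2 + 3  [with V_2=-3]  = 0; V_4 = V_1 - V_2 + 5  [with V_1=1, V_2=-3]  = 9; V_5 = -V_4 - V_3 - V_1  [with V_4=9, V_3=0, V_1=1]  = -10.
Change = -7 − (-10) = 3.

3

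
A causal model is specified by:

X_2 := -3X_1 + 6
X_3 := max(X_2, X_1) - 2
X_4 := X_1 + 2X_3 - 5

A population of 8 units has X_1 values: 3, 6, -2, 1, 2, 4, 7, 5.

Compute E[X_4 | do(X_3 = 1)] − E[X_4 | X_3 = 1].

Every unit gets X_3=1 under the intervention. X_4 values become 0, 3, -5, -2, -1, 1, 4, 2; E[X_4|do(X_3=1)] = 0.25.
Conditioning on X_3=1 selects the 2 unit(s) with X_1 ∈ {3, 1}. Their X_4 values: 0, -2. Mean = -1.
Difference = 0.25 − (-1) = 1.25.

1.25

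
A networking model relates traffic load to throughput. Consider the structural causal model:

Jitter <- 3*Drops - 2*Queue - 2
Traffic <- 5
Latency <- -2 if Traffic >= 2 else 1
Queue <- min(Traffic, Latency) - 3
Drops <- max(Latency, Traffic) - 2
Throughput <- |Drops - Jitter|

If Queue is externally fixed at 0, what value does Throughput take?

4

The intervention breaks the incoming arrows to Queue: Queue <- min(Traffic, Latency) - 3 no longer applies, and Queue = 0.
Latency = -2 if Traffic >= 2 else 1  [with Traffic=5]  = -2
Drops = max(Latency, Traffic) - 2  [with Latency=-2, Traffic=5]  = 3
Jitter = 3*Drops - 2*Queue - 2  [with Drops=3, Queue=0]  = 7
Throughput = |Drops - Jitter|  [with Drops=3, Jitter=7]  = 4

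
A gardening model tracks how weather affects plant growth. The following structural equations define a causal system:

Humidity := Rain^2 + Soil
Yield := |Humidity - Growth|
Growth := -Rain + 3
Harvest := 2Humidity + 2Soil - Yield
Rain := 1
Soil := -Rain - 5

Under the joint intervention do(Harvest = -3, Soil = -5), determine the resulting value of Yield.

6

The joint intervention fixes Harvest = -3, Soil = -5, removing each variable's own equation.
Growth = -Rain + 3  [with Rain=1]  = 2
Humidity = Rain^2 + Soil  [with Rain=1, Soil=-5]  = -4
Yield = |Humidity - Growth|  [with Humidity=-4, Growth=2]  = 6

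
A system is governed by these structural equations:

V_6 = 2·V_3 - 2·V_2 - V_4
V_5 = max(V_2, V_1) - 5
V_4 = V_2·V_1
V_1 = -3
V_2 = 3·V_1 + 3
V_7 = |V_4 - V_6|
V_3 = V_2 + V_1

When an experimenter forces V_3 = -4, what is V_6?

-14

The intervention breaks the incoming arrows to V_3: V_3 = V_2 + V_1 no longer applies, and V_3 = -4.
V_2 = 3·V_1 + 3  [with V_1=-3]  = -6
V_4 = V_2·V_1  [with V_2=-6, V_1=-3]  = 18
V_6 = 2·V_3 - 2·V_2 - V_4  [with V_3=-4, V_2=-6, V_4=18]  = -14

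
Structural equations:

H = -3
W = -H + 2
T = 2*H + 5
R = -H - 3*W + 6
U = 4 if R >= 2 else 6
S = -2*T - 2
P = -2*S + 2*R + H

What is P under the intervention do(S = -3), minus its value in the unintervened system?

Intervening sets S = -3 and removes its equation (S = -2*T - 2).
W = -H + 2  [with H=-3]  = 5
R = -H - 3*W + 6  [with H=-3, W=5]  = -6
P = -2*S + 2*R + H  [with S=-3, R=-6, H=-3]  = -9
Without intervention: W = -H + 2  [with H=-3]  = 5; T = 2*H + 5  [with H=-3]  = -1; R = -H - 3*W + 6  [with H=-3, W=5]  = -6; S = -2*T - 2  [with T=-1]  = 0; P = -2*S + 2*R + H  [with S=0, R=-6, H=-3]  = -15.
Change = -9 − (-15) = 6.

6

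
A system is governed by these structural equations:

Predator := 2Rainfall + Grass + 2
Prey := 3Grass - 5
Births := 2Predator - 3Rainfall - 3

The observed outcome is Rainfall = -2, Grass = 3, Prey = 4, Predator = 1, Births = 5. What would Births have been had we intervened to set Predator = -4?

Intervening sets Predator = -4 and removes its equation (Predator := 2Rainfall + Grass + 2).
Births = 2Predator - 3Rainfall - 3  [with Predator=-4, Rainfall=-2]  = -5

-5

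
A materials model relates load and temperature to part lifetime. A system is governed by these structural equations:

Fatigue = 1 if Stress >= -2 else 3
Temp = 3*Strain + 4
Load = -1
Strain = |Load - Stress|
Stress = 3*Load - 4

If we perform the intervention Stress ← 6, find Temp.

25

Under do(Stress=6), the mechanism Stress = 3*Load - 4 is discarded; Stress is fixed at 6.
Strain = |Load - Stress|  [with Load=-1, Stress=6]  = 7
Temp = 3*Strain + 4  [with Strain=7]  = 25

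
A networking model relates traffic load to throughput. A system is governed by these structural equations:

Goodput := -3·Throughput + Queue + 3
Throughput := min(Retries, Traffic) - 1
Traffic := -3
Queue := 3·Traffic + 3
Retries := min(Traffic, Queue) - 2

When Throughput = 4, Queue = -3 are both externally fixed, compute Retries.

-5

Setting Throughput = 4, Queue = -3 by intervention discards those variables' equations.
Retries = min(Traffic, Queue) - 2  [with Traffic=-3, Queue=-3]  = -5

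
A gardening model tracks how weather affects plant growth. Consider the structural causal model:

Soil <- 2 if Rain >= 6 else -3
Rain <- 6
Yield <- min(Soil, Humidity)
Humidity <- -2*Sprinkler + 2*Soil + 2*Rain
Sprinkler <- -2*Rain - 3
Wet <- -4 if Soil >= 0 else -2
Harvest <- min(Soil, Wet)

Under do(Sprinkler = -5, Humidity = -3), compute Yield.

Setting Sprinkler = -5, Humidity = -3 by intervention discards those variables' equations.
Soil = 2 if Rain >= 6 else -3  [with Rain=6]  = 2
Yield = min(Soil, Humidity)  [with Soil=2, Humidity=-3]  = -3

-3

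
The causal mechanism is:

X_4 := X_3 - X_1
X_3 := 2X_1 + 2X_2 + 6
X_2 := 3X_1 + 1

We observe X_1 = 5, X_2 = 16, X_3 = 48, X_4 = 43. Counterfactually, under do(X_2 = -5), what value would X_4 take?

Under do(X_2=-5), the mechanism X_2 := 3X_1 + 1 is discarded; X_2 is fixed at -5.
X_3 = 2X_1 + 2X_2 + 6  [with X_1=5, X_2=-5]  = 6
X_4 = X_3 - X_1  [with X_3=6, X_1=5]  = 1

1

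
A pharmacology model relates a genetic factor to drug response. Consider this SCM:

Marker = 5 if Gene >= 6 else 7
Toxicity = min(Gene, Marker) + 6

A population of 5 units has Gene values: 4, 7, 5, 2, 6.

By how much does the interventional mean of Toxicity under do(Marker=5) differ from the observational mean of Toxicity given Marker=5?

The intervention sets Marker=5 in all 5 units regardless of Gene. Recomputing Toxicity per unit gives 10, 11, 11, 8, 11; average 10.2.
E[Toxicity|Marker=5] averages over only the 2 units with Marker=5 (Gene = 7, 6): Toxicity = 11, 11, mean 11.
Difference = 10.2 − 11 = -0.8.

-0.8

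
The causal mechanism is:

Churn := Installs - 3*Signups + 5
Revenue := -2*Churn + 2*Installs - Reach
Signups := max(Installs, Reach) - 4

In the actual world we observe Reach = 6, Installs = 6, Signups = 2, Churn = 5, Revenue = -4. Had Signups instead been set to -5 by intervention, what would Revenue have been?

do(Signups=-5) replaces the equation Signups := max(Installs, Reach) - 4 with the constant Signups = -5.
Churn = Installs - 3*Signups + 5  [with Installs=6, Signups=-5]  = 26
Revenue = -2*Churn + 2*Installs - Reach  [with Churn=26, Installs=6, Reach=6]  = -46

-46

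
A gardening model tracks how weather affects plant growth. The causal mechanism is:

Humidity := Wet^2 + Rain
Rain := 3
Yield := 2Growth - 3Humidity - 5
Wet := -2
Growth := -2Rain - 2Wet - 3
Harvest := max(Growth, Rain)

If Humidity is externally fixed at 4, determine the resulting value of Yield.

-27

Intervening sets Humidity = 4 and removes its equation (Humidity := Wet^2 + Rain).
Growth = -2Rain - 2Wet - 3  [with Rain=3, Wet=-2]  = -5
Yield = 2Growth - 3Humidity - 5  [with Growth=-5, Humidity=4]  = -27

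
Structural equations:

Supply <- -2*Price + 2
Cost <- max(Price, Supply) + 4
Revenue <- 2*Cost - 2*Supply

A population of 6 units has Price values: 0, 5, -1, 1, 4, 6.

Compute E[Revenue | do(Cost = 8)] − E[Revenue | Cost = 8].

4

Under do(Cost=8), Cost's equation is replaced by Cost=8 for every unit. Per-unit Revenue: 12, 32, 8, 16, 28, 36. Mean = 22.
Observing Cost=8 restricts to units where Cost's equation naturally yields 8: Price ∈ {-1, 4}. In that subpopulation Revenue = 8, 28, mean 18.
Difference = 22 − 18 = 4.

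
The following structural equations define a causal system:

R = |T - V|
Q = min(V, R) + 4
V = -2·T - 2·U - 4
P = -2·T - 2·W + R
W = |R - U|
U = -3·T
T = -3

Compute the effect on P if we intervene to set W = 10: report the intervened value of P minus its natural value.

-12

Under do(W=10), the mechanism W = |R - U| is discarded; W is fixed at 10.
U = -3·T  [with T=-3]  = 9
V = -2·T - 2·U - 4  [with T=-3, U=9]  = -16
R = |T - V|  [with T=-3, V=-16]  = 13
P = -2·T - 2·W + R  [with T=-3, W=10, R=13]  = -1
Without intervention: U = -3·T  [with T=-3]  = 9; V = -2·T - 2·U - 4  [with T=-3, U=9]  = -16; R = |T - V|  [with T=-3, V=-16]  = 13; W = |R - U|  [with R=13, U=9]  = 4; P = -2·T - 2·W + R  [with T=-3, W=4, R=13]  = 11.
Change = -1 − 11 = -12.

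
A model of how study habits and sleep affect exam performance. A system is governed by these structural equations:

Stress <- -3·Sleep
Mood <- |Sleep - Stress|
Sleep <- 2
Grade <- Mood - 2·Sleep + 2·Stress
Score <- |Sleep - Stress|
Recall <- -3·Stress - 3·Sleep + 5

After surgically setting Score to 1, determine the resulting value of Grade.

-8

The intervention breaks the incoming arrows to Score: Score <- |Sleep - Stress| no longer applies, and Score = 1.
No directed path runs from Score to Grade, so Grade keeps its natural value.
Stress = -3·Sleep  [with Sleep=2]  = -6
Mood = |Sleep - Stress|  [with Sleep=2, Stress=-6]  = 8
Grade = Mood - 2·Sleep + 2·Stress  [with Mood=8, Sleep=2, Stress=-6]  = -8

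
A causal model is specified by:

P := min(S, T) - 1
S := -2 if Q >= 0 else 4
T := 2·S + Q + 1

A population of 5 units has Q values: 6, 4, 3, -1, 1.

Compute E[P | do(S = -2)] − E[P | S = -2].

-0.4

do(S=-2) breaks S's dependence on Q. With S=-2 fixed, P across the units is -3, -3, -3, -5, -3, mean -3.4.
Observing S=-2 restricts to units where S's equation naturally yields -2: Q ∈ {6, 4, 3, 1}. In that subpopulation P = -3, -3, -3, -3, mean -3.
Difference = -3.4 − (-3) = -0.4.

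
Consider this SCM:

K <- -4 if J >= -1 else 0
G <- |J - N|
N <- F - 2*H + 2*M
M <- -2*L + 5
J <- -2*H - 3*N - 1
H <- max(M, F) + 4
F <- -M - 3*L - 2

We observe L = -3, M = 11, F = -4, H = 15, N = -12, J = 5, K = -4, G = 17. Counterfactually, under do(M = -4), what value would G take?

77

do(M=-4) replaces the equation M <- -2*L + 5 with the constant M = -4.
F = -M - 3*L - 2  [with M=-4, L=-3]  = 11
H = max(M, F) + 4  [with M=-4, F=11]  = 15
N = F - 2*H + 2*M  [with F=11, H=15, M=-4]  = -27
J = -2*H - 3*N - 1  [with H=15, N=-27]  = 50
G = |J - N|  [with J=50, N=-27]  = 77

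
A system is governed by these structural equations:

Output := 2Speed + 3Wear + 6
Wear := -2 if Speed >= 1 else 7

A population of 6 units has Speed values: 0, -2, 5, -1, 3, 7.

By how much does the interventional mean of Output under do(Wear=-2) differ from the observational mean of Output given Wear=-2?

Every unit gets Wear=-2 under the intervention. Output values become 0, -4, 10, -2, 6, 14; E[Output|do(Wear=-2)] = 4.
Conditioning on Wear=-2 selects the 3 unit(s) with Speed ∈ {5, 3, 7}. Their Output values: 10, 6, 14. Mean = 10.
Difference = 4 − 10 = -6.

-6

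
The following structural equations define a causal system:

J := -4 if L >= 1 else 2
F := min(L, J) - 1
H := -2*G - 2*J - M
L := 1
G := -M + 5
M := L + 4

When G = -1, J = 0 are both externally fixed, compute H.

-3

The joint intervention fixes G = -1, J = 0, removing each variable's own equation.
M = L + 4  [with L=1]  = 5
H = -2*G - 2*J - M  [with G=-1, J=0, M=5]  = -3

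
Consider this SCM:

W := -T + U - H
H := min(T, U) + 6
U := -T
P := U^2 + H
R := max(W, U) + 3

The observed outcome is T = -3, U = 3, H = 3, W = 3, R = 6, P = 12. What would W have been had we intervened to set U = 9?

9

Under do(U=9), the mechanism U := -T is discarded; U is fixed at 9.
H = min(T, U) + 6  [with T=-3, U=9]  = 3
W = -T + U - H  [with T=-3, U=9, H=3]  = 9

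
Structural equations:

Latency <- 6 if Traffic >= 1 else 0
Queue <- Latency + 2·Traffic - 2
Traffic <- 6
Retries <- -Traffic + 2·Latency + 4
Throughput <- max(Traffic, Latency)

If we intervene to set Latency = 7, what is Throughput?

7

do(Latency=7) replaces the equation Latency <- 6 if Traffic >= 1 else 0 with the constant Latency = 7.
Throughput = max(Traffic, Latency)  [with Traffic=6, Latency=7]  = 7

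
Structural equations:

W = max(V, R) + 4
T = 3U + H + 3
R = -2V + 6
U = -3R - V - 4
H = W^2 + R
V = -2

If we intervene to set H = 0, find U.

-32

do(H=0) replaces the equation H = W^2 + R with the constant H = 0.
U is not downstream of the intervention, so its value is determined by the original equations.
R = -2V + 6  [with V=-2]  = 10
U = -3R - V - 4  [with R=10, V=-2]  = -32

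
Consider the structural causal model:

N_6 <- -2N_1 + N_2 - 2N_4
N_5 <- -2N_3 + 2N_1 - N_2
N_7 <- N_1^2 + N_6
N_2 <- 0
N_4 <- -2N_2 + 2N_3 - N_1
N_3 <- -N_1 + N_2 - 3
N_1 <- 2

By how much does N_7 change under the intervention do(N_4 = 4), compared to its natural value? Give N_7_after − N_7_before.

The intervention breaks the incoming arrows to N_4: N_4 <- -2N_2 + 2N_3 - N_1 no longer applies, and N_4 = 4.
N_6 = -2N_1 + N_2 - 2N_4  [with N_1=2, N_2=0, N_4=4]  = -12
N_7 = N_1^2 + N_6  [with N_1=2, N_6=-12]  = -8
Without intervention: N_3 = -N_1 + N_2 - 3  [with N_1=2, N_2=0]  = -5; N_4 = -2N_2 + 2N_3 - N_1  [with N_2=0, N_3=-5, N_1=2]  = -12; N_6 = -2N_1 + N_2 - 2N_4  [with N_1=2, N_2=0, N_4=-12]  = 20; N_7 = N_1^2 + N_6  [with N_1=2, N_6=20]  = 24.
Change = -8 − 24 = -32.

-32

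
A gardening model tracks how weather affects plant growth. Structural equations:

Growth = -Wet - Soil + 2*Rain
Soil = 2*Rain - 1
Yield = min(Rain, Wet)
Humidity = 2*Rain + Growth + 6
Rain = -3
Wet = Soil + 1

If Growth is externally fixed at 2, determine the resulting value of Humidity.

2

Intervening sets Growth = 2 and removes its equation (Growth = -Wet - Soil + 2*Rain).
Humidity = 2*Rain + Growth + 6  [with Rain=-3, Growth=2]  = 2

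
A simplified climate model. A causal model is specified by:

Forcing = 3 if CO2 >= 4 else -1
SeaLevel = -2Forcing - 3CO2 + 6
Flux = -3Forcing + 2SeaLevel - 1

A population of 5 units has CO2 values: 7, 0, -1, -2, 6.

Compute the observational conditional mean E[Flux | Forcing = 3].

-49

E[Flux|Forcing=3] averages over only the 2 units with Forcing=3 (CO2 = 7, 6): Flux = -52, -46, mean -49.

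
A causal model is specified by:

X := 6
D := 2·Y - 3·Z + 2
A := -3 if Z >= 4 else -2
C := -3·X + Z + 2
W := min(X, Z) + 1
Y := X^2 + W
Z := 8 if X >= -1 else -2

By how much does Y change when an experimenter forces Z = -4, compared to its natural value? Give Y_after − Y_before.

do(Z=-4) replaces the equation Z := 8 if X >= -1 else -2 with the constant Z = -4.
W = min(X, Z) + 1  [with X=6, Z=-4]  = -3
Y = X^2 + W  [with X=6, W=-3]  = 33
Without intervention: Z = 8 if X >= -1 else -2  [with X=6]  = 8; W = min(X, Z) + 1  [with X=6, Z=8]  = 7; Y = X^2 + W  [with X=6, W=7]  = 43.
Change = 33 − 43 = -10.

-10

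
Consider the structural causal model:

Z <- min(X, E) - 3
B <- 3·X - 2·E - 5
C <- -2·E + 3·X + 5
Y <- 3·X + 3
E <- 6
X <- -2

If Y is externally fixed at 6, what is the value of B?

-23

The intervention breaks the incoming arrows to Y: Y <- 3·X + 3 no longer applies, and Y = 6.
No directed path runs from Y to B, so B keeps its natural value.
B = 3·X - 2·E - 5  [with X=-2, E=6]  = -23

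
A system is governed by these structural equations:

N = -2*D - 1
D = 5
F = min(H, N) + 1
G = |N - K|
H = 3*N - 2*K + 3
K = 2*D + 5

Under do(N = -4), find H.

-39

Under do(N=-4), the mechanism N = -2*D - 1 is discarded; N is fixed at -4.
K = 2*D + 5  [with D=5]  = 15
H = 3*N - 2*K + 3  [with N=-4, K=15]  = -39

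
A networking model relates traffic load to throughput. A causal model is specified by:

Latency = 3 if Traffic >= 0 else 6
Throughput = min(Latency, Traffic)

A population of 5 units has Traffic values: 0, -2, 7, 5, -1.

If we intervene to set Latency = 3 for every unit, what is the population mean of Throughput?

0.6

Under do(Latency=3), Latency's equation is replaced by Latency=3 for every unit. Per-unit Throughput: 0, -2, 3, 3, -1. Mean = 0.6.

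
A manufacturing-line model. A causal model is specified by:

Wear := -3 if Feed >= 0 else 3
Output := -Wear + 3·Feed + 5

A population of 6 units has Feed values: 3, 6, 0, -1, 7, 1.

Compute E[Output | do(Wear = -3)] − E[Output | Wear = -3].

-2.2

The intervention sets Wear=-3 in all 6 units regardless of Feed. Recomputing Output per unit gives 17, 26, 8, 5, 29, 11; average 16.
E[Output|Wear=-3] averages over only the 5 units with Wear=-3 (Feed = 3, 6, 0, 7, 1): Output = 17, 26, 8, 29, 11, mean 18.2.
Difference = 16 − 18.2 = -2.2.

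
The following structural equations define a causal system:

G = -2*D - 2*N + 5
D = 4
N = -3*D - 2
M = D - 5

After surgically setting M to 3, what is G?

25

Under do(M=3), the mechanism M = D - 5 is discarded; M is fixed at 3.
Since G is not a descendant of the intervened variable, it is unaffected.
N = -3*D - 2  [with D=4]  = -14
G = -2*D - 2*N + 5  [with D=4, N=-14]  = 25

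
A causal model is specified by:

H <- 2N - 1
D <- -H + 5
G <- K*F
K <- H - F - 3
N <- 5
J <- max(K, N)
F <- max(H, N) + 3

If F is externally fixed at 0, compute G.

0

The intervention breaks the incoming arrows to F: F <- max(H, N) + 3 no longer applies, and F = 0.
H = 2N - 1  [with N=5]  = 9
K = H - F - 3  [with H=9, F=0]  = 6
G = K*F  [with K=6, F=0]  = 0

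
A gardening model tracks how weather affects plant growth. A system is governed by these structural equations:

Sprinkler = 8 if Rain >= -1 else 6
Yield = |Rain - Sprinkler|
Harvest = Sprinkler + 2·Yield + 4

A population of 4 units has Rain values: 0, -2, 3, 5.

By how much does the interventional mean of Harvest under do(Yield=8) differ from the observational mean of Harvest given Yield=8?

do(Yield=8) breaks Yield's dependence on Rain. With Yield=8 fixed, Harvest across the units is 28, 26, 28, 28, mean 27.5.
Observing Yield=8 restricts to units where Yield's equation naturally yields 8: Rain ∈ {0, -2}. In that subpopulation Harvest = 28, 26, mean 27.
Difference = 27.5 − 27 = 0.5.

0.5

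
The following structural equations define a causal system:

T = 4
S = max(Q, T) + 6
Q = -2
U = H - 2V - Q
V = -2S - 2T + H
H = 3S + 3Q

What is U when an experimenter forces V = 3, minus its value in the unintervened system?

The intervention breaks the incoming arrows to V: V = -2S - 2T + H no longer applies, and V = 3.
S = max(Q, T) + 6  [with Q=-2, T=4]  = 10
H = 3S + 3Q  [with S=10, Q=-2]  = 24
U = H - 2V - Q  [with H=24, V=3, Q=-2]  = 20
Without intervention: S = max(Q, T) + 6  [with Q=-2, T=4]  = 10; H = 3S + 3Q  [with S=10, Q=-2]  = 24; V = -2S - 2T + H  [with S=10, T=4, H=24]  = -4; U = H - 2V - Q  [with H=24, V=-4, Q=-2]  = 34.
Change = 20 − 34 = -14.

-14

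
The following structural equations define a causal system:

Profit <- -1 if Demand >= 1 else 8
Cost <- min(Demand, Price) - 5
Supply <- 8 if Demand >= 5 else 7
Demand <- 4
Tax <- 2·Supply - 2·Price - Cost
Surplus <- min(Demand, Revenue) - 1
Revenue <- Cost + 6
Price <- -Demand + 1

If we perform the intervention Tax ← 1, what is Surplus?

Intervening sets Tax = 1 and removes its equation (Tax <- 2·Supply - 2·Price - Cost).
Surplus is not downstream of the intervention, so its value is determined by the original equations.
Price = -Demand + 1  [with Demand=4]  = -3
Cost = min(Demand, Price) - 5  [with Demand=4, Price=-3]  = -8
Revenue = Cost + 6  [with Cost=-8]  = -2
Surplus = min(Demand, Revenue) - 1  [with Demand=4, Revenue=-2]  = -3

-3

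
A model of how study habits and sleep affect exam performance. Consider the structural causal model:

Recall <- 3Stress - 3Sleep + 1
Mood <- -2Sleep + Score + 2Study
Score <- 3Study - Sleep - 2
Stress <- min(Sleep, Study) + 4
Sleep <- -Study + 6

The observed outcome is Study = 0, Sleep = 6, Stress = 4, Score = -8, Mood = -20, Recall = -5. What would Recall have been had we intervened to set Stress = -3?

-26

The intervention breaks the incoming arrows to Stress: Stress <- min(Sleep, Study) + 4 no longer applies, and Stress = -3.
Sleep = -Study + 6  [with Study=0]  = 6
Recall = 3Stress - 3Sleep + 1  [with Stress=-3, Sleep=6]  = -26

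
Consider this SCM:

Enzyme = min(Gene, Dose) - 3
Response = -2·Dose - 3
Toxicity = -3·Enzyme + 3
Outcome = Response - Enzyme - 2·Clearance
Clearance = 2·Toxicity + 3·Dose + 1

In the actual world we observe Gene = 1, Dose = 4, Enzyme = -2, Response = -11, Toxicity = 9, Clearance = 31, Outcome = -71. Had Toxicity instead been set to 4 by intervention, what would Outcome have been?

-51

Under do(Toxicity=4), the mechanism Toxicity = -3·Enzyme + 3 is discarded; Toxicity is fixed at 4.
Enzyme = min(Gene, Dose) - 3  [with Gene=1, Dose=4]  = -2
Response = -2·Dose - 3  [with Dose=4]  = -11
Clearance = 2·Toxicity + 3·Dose + 1  [with Toxicity=4, Dose=4]  = 21
Outcome = Response - Enzyme - 2·Clearance  [with Response=-11, Enzyme=-2, Clearance=21]  = -51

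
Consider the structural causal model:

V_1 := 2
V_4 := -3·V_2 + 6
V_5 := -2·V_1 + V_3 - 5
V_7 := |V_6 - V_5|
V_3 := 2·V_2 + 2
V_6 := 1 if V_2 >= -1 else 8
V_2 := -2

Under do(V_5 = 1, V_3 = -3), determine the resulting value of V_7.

The joint intervention fixes V_5 = 1, V_3 = -3, removing each variable's own equation.
V_6 = 1 if V_2 >= -1 else 8  [with V_2=-2]  = 8
V_7 = |V_6 - V_5|  [with V_6=8, V_5=1]  = 7

7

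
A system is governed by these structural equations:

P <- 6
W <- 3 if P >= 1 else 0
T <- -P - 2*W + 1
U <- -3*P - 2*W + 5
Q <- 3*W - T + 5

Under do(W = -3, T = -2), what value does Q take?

-2

Under do(W = -3, T = -2), each intervened variable's structural equation is replaced by its fixed value.
Q = 3*W - T + 5  [with W=-3, T=-2]  = -2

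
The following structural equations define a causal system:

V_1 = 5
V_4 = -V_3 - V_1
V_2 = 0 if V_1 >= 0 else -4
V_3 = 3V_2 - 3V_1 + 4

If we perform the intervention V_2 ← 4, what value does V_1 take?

Under do(V_2=4), the mechanism V_2 = 0 if V_1 >= 0 else -4 is discarded; V_2 is fixed at 4.
V_1 is not downstream of the intervention, so its value is determined by the original equations.

5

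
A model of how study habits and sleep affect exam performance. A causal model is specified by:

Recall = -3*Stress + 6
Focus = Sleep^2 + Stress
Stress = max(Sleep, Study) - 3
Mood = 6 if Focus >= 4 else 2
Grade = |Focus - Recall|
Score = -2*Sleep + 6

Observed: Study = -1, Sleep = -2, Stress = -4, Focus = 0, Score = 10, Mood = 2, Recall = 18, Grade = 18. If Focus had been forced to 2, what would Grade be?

do(Focus=2) replaces the equation Focus = Sleep^2 + Stress with the constant Focus = 2.
Stress = max(Sleep, Study) - 3  [with Sleep=-2, Study=-1]  = -4
Recall = -3*Stress + 6  [with Stress=-4]  = 18
Grade = |Focus - Recall|  [with Focus=2, Recall=18]  = 16

16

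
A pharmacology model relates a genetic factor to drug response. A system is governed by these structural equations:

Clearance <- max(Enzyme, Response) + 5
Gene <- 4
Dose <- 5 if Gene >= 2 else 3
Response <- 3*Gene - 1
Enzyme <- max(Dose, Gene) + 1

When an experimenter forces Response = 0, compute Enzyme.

6

Under do(Response=0), the mechanism Response <- 3*Gene - 1 is discarded; Response is fixed at 0.
Since Enzyme is not a descendant of the intervened variable, it is unaffected.
Dose = 5 if Gene >= 2 else 3  [with Gene=4]  = 5
Enzyme = max(Dose, Gene) + 1  [with Dose=5, Gene=4]  = 6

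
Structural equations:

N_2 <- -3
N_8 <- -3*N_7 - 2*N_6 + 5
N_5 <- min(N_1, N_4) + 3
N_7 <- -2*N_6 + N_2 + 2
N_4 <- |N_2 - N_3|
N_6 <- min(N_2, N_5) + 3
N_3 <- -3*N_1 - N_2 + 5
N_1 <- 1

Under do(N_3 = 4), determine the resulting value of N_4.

7

The intervention breaks the incoming arrows to N_3: N_3 <- -3*N_1 - N_2 + 5 no longer applies, and N_3 = 4.
N_4 = |N_2 - N_3|  [with N_2=-3, N_3=4]  = 7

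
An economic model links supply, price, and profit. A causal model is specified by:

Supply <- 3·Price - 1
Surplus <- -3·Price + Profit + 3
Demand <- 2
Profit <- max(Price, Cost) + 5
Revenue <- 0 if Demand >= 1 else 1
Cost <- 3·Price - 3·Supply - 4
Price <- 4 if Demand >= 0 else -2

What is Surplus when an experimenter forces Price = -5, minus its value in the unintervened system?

Under do(Price=-5), the mechanism Price <- 4 if Demand >= 0 else -2 is discarded; Price is fixed at -5.
Supply = 3·Price - 1  [with Price=-5]  = -16
Cost = 3·Price - 3·Supply - 4  [with Price=-5, Supply=-16]  = 29
Profit = max(Price, Cost) + 5  [with Price=-5, Cost=29]  = 34
Surplus = -3·Price + Profit + 3  [with Price=-5, Profit=34]  = 52
Without intervention: Price = 4 if Demand >= 0 else -2  [with Demand=2]  = 4; Supply = 3·Price - 1  [with Price=4]  = 11; Cost = 3·Price - 3·Supply - 4  [with Price=4, Supply=11]  = -25; Profit = max(Price, Cost) + 5  [with Price=4, Cost=-25]  = 9; Surplus = -3·Price + Profit + 3  [with Price=4, Profit=9]  = 0.
Change = 52 − 0 = 52.

52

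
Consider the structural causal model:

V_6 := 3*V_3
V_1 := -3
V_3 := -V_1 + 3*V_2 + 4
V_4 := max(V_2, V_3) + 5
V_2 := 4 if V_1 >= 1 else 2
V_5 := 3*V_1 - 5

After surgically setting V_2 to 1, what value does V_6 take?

Under do(V_2=1), the mechanism V_2 := 4 if V_1 >= 1 else 2 is discarded; V_2 is fixed at 1.
V_3 = -V_1 + 3*V_2 + 4  [with V_1=-3, V_2=1]  = 10
V_6 = 3*V_3  [with V_3=10]  = 30

30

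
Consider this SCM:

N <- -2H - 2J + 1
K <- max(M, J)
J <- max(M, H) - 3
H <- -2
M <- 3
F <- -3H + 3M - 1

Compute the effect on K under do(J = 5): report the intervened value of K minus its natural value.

Under do(J=5), the mechanism J <- max(M, H) - 3 is discarded; J is fixed at 5.
K = max(M, J)  [with M=3, J=5]  = 5
Without intervention: J = max(M, H) - 3  [with M=3, H=-2]  = 0; K = max(M, J)  [with M=3, J=0]  = 3.
Change = 5 − 3 = 2.

2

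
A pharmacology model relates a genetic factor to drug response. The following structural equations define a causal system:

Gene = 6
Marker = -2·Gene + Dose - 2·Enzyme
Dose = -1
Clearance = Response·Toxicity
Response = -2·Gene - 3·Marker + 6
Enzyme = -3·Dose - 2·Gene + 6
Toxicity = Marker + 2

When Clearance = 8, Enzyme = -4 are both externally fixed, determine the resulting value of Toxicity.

Setting Clearance = 8, Enzyme = -4 by intervention discards those variables' equations.
Marker = -2·Gene + Dose - 2·Enzyme  [with Gene=6, Dose=-1, Enzyme=-4]  = -5
Toxicity = Marker + 2  [with Marker=-5]  = -3

-3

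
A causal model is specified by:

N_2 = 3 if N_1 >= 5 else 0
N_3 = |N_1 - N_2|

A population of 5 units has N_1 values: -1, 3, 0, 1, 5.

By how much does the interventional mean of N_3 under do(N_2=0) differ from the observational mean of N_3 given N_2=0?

0.75

do(N_2=0) breaks N_2's dependence on N_1. With N_2=0 fixed, N_3 across the units is 1, 3, 0, 1, 5, mean 2.
Observing N_2=0 restricts to units where N_2's equation naturally yields 0: N_1 ∈ {-1, 3, 0, 1}. In that subpopulation N_3 = 1, 3, 0, 1, mean 1.25.
Difference = 2 − 1.25 = 0.75.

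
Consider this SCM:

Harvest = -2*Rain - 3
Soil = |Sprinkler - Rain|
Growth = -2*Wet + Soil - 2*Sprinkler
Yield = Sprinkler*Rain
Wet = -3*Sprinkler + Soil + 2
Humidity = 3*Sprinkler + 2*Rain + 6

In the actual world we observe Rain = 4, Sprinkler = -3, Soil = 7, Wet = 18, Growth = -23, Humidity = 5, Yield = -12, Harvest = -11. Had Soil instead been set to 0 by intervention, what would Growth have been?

-16

do(Soil=0) replaces the equation Soil = |Sprinkler - Rain| with the constant Soil = 0.
Wet = -3*Sprinkler + Soil + 2  [with Sprinkler=-3, Soil=0]  = 11
Growth = -2*Wet + Soil - 2*Sprinkler  [with Wet=11, Soil=0, Sprinkler=-3]  = -16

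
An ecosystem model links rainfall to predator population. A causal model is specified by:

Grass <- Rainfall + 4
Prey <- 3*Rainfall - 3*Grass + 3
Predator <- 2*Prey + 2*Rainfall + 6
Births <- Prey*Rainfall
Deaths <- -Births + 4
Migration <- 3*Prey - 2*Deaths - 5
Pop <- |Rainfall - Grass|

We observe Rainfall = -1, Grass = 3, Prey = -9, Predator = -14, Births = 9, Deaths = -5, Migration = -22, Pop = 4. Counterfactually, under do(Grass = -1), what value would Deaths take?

Under do(Grass=-1), the mechanism Grass <- Rainfall + 4 is discarded; Grass is fixed at -1.
Prey = 3*Rainfall - 3*Grass + 3  [with Rainfall=-1, Grass=-1]  = 3
Births = Prey*Rainfall  [with Prey=3, Rainfall=-1]  = -3
Deaths = -Births + 4  [with Births=-3]  = 7

7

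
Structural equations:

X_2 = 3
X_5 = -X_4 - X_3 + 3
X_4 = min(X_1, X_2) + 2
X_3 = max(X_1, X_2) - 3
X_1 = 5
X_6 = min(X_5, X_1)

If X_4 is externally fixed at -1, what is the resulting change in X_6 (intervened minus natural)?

6

Under do(X_4=-1), the mechanism X_4 = min(X_1, X_2) + 2 is discarded; X_4 is fixed at -1.
X_3 = max(X_1, X_2) - 3  [with X_1=5, X_2=3]  = 2
X_5 = -X_4 - X_3 + 3  [with X_4=-1, X_3=2]  = 2
X_6 = min(X_5, X_1)  [with X_5=2, X_1=5]  = 2
Without intervention: X_3 = max(X_1, X_2) - 3  [with X_1=5, X_2=3]  = 2; X_4 = min(X_1, X_2) + 2  [with X_1=5, X_2=3]  = 5; X_5 = -X_4 - X_3 + 3  [with X_4=5, X_3=2]  = -4; X_6 = min(X_5, X_1)  [with X_5=-4, X_1=5]  = -4.
Change = 2 − (-4) = 6.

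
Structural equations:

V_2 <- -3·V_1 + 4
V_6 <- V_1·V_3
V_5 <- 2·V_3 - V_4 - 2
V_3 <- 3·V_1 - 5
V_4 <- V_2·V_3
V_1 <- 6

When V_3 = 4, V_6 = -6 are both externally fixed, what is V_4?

-56

Setting V_3 = 4, V_6 = -6 by intervention discards those variables' equations.
V_2 = -3·V_1 + 4  [with V_1=6]  = -14
V_4 = V_2·V_3  [with V_2=-14, V_3=4]  = -56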